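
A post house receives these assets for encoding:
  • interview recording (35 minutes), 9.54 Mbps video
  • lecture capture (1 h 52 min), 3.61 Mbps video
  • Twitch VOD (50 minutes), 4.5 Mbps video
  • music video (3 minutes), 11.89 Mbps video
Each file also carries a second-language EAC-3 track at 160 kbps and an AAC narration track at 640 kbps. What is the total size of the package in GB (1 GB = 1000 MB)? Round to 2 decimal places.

8.69 GB

Audio total: 160 + 640 = 800 kbps = 0.800 Mbps.
interview recording: 10.340 Mbps × 2100 s = 21714.0 Mb
lecture capture: 4.410 Mbps × 6720 s = 29635.2 Mb
Twitch VOD: 5.300 Mbps × 3000 s = 15900.0 Mb
music video: 12.690 Mbps × 180 s = 2284.2 Mb
Total: 69533.4 Mb = 8691.7 MB.
= 8.692 GB.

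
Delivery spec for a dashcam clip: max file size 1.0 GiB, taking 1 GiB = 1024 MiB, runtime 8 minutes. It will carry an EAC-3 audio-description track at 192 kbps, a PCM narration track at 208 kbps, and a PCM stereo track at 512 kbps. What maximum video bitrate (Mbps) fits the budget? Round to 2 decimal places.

16.98 Mbps

Budget: 1.0 GiB = 8589.9 Mb.
8 min = 480 s
Total bitrate budget: 8589.9 Mb / 480 s = 17.896 Mbps.
Audio total: 192 + 208 + 512 = 912 kbps = 0.912 Mbps.
Video: 17.896 − 0.912 = 16.984 Mbps.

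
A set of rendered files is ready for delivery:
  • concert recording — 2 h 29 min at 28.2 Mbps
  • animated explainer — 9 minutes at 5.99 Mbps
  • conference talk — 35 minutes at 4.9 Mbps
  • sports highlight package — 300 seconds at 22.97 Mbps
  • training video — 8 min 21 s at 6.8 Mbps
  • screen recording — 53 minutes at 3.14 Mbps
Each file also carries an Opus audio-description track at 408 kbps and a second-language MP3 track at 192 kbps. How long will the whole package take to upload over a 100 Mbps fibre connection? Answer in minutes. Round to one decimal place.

Audio total: 408 + 192 = 600 kbps = 0.600 Mbps.
concert recording: 28.800 Mbps × 8940 s = 257472.0 Mb
animated explainer: 6.590 Mbps × 540 s = 3558.6 Mb
conference talk: 5.500 Mbps × 2100 s = 11550.0 Mb
sports highlight package: 23.570 Mbps × 300 s = 7071.0 Mb
training video: 7.400 Mbps × 501 s = 3707.4 Mb
screen recording: 3.740 Mbps × 3180 s = 11893.2 Mb
Total: 295252.2 Mb = 36906.5 MB.
At 100 Mbps: 295252.2 / 100 = 2953 s ≈ 49.2 minutes.

49.2 minutes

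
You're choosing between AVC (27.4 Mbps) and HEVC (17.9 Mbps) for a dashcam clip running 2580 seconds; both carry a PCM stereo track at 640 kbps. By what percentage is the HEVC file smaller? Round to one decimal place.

33.9%

Audio: 640 kbps = 0.640 Mbps.
AVC: 28.040 Mbps × 2580 s = 72343.2 Mb = 8.422 GiB.
HEVC: 18.540 Mbps × 2580 s = 47833.2 Mb = 5.569 GiB.
Reduction: (1 − 5.569/8.422) × 100 = 33.88%.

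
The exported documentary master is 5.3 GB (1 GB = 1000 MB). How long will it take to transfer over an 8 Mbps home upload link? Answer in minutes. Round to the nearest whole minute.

88 minutes

File: 5.3 GB = 42400.0 Mb.
At 8 Mbps: 42400.0 / 8 = 5300.0 s ≈ 88.3 minutes.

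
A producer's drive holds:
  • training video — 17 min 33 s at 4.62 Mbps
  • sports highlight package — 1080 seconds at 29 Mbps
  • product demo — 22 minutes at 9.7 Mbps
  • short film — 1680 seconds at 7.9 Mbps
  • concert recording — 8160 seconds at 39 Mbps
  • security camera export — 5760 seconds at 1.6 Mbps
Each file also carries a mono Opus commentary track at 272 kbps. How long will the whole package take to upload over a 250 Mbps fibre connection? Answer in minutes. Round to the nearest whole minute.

26 minutes

Audio: 272 kbps = 0.272 Mbps.
training video: 4.892 Mbps × 1053 s = 5151.3 Mb
sports highlight package: 29.272 Mbps × 1080 s = 31613.8 Mb
product demo: 9.972 Mbps × 1320 s = 13163.0 Mb
short film: 8.172 Mbps × 1680 s = 13729.0 Mb
concert recording: 39.272 Mbps × 8160 s = 320459.5 Mb
security camera export: 1.872 Mbps × 5760 s = 10782.7 Mb
Total: 394899.3 Mb = 49362.4 MB.
At 250 Mbps: 394899.3 / 250 = 1580 s ≈ 26.3 minutes.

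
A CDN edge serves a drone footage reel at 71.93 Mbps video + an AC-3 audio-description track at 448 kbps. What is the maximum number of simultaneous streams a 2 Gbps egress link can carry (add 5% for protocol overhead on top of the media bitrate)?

Audio: 448 kbps = 0.448 Mbps.
Per-viewer media rate: 72.378 Mbps.
On the wire with 5% overhead: 75.997 Mbps.
2 Gbps = 2,000 Mbps; 2,000 / 75.997 = 26.32 → 26 viewers.

26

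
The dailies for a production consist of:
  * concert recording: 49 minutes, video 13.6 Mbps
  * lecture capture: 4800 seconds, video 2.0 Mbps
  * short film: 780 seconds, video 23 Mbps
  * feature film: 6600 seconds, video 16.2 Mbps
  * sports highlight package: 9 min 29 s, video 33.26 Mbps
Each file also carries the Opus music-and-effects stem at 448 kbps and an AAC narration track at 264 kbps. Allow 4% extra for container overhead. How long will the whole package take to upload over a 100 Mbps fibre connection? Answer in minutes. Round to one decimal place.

35.5 minutes

Audio total: 448 + 264 = 712 kbps = 0.712 Mbps.
concert recording: 14.312 Mbps × 2940 s × 1.04 = 43760.4 Mb
lecture capture: 2.712 Mbps × 4800 s × 1.04 = 13538.3 Mb
short film: 23.712 Mbps × 780 s × 1.04 = 19235.2 Mb
feature film: 16.912 Mbps × 6600 s × 1.04 = 116084.0 Mb
sports highlight package: 33.972 Mbps × 569 s × 1.04 = 20103.3 Mb
Total: 212721.1 Mb = 26590.1 MB.
At 100 Mbps: 212721.1 / 100 = 2127 s ≈ 35.5 minutes.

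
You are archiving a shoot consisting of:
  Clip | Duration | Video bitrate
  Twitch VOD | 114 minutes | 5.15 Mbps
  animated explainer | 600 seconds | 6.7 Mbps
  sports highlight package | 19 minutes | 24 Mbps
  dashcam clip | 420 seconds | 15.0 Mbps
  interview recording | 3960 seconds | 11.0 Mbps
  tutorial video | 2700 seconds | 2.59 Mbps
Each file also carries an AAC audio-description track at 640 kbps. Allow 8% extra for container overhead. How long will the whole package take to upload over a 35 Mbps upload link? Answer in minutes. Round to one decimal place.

68.6 minutes

Audio: 640 kbps = 0.640 Mbps.
Twitch VOD: 5.790 Mbps × 6840 s × 1.08 = 42771.9 Mb
animated explainer: 7.340 Mbps × 600 s × 1.08 = 4756.3 Mb
sports highlight package: 24.640 Mbps × 1140 s × 1.08 = 30336.8 Mb
dashcam clip: 15.640 Mbps × 420 s × 1.08 = 7094.3 Mb
interview recording: 11.640 Mbps × 3960 s × 1.08 = 49782.0 Mb
tutorial video: 3.230 Mbps × 2700 s × 1.08 = 9418.7 Mb
Total: 144159.9 Mb = 18020.0 MB.
At 35 Mbps: 144159.9 / 35 = 4119 s ≈ 68.6 minutes.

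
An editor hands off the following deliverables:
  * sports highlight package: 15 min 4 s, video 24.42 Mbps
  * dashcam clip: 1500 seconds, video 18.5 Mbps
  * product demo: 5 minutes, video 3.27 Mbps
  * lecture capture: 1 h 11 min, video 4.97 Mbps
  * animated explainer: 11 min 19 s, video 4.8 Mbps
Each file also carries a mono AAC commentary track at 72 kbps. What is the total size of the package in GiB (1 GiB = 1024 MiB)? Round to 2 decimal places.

8.82 GiB

Audio: 72 kbps = 0.072 Mbps.
sports highlight package: 24.492 Mbps × 904 s = 22140.8 Mb
dashcam clip: 18.572 Mbps × 1500 s = 27858.0 Mb
product demo: 3.342 Mbps × 300 s = 1002.6 Mb
lecture capture: 5.042 Mbps × 4260 s = 21478.9 Mb
animated explainer: 4.872 Mbps × 679 s = 3308.1 Mb
Total: 75788.4 Mb = 9473.5 MB.
= 8.823 GiB.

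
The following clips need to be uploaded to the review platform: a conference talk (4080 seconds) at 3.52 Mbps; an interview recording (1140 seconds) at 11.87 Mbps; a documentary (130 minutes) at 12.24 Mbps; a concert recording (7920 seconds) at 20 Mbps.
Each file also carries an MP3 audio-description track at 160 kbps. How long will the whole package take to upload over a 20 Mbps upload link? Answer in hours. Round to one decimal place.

Audio: 160 kbps = 0.160 Mbps.
conference talk: 3.680 Mbps × 4080 s = 15014.4 Mb
interview recording: 12.030 Mbps × 1140 s = 13714.2 Mb
documentary: 12.400 Mbps × 7800 s = 96720.0 Mb
concert recording: 20.160 Mbps × 7920 s = 159667.2 Mb
Total: 285115.8 Mb = 35639.5 MB.
At 20 Mbps: 285115.8 / 20 = 14256 s ≈ 3.96 hours.

4.0 hours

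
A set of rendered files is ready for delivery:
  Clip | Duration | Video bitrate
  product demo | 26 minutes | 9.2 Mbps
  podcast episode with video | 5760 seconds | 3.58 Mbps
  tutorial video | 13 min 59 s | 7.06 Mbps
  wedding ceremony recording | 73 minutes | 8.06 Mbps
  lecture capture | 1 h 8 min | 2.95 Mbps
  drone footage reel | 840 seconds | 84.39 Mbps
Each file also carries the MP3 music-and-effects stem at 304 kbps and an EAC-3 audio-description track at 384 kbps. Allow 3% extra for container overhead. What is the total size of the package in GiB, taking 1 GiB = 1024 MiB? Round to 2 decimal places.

20.52 GiB

Audio total: 304 + 384 = 688 kbps = 0.688 Mbps.
product demo: 9.888 Mbps × 1560 s × 1.03 = 15888.0 Mb
podcast episode with video: 4.268 Mbps × 5760 s × 1.03 = 25321.2 Mb
tutorial video: 7.748 Mbps × 839 s × 1.03 = 6695.6 Mb
wedding ceremony recording: 8.748 Mbps × 4380 s × 1.03 = 39465.7 Mb
lecture capture: 3.638 Mbps × 4080 s × 1.03 = 15288.3 Mb
drone footage reel: 85.078 Mbps × 840 s × 1.03 = 73609.5 Mb
Total: 176268.4 Mb = 22033.5 MB.
= 20.52 GiB.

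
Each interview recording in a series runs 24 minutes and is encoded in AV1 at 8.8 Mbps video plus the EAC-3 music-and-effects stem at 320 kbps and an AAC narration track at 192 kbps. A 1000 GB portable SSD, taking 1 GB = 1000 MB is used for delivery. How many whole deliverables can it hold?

596

24 min = 1440 s
Audio total: 320 + 192 = 512 kbps = 0.512 Mbps.
Total bitrate: 9.312 Mbps.
Per item: 9.312 Mbps × 1440 s = 13,409 Mb = 1,676 MB.
Capacity: 1000 GB = 8,000,000 Mb; 596.60 items → 596 complete.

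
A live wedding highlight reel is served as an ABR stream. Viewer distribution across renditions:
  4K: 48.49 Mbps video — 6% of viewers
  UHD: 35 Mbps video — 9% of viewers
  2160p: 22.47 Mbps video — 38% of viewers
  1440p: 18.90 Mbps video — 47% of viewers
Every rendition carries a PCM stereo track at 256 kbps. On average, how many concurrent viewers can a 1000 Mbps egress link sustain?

Audio: 256 kbps = 0.256 Mbps.
Average per-viewer bitrate: 0.06×48.746 + 0.09×35.256 + 0.38×22.726 + 0.47×19.156 = 23.737 Mbps.
1000 Mbps = 1,000 Mbps; 1,000 / 23.737 = 42.13 → 42.

42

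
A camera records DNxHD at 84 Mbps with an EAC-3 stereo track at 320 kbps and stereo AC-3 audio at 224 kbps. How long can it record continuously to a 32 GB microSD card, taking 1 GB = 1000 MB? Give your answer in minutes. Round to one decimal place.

Audio total: 320 + 224 = 544 kbps = 0.544 Mbps.
Total bitrate: 84 + 0.544 = 84.544 Mbps.
Capacity: 32 GB = 256,000 Mb.
Recording time: 256,000 / 84.544 = 3,028 s ≈ 50.5 minutes.

50.5 minutes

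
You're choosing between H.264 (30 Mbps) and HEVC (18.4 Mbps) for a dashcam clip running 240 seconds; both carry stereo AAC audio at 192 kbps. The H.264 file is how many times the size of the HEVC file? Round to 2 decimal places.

Audio: 192 kbps = 0.192 Mbps.
H.264: 30.192 Mbps × 240 s = 7246.1 Mb = 0.906 GB.
HEVC: 18.592 Mbps × 240 s = 4462.1 Mb = 0.558 GB.
Ratio: 0.906 / 0.558 = 1.624.

1.62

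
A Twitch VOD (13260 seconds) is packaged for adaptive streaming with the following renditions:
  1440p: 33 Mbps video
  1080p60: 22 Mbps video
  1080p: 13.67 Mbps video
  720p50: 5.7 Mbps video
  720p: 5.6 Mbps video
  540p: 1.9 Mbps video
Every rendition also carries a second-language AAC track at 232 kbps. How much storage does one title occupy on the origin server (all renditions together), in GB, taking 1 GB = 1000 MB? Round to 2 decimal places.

138.01 GB

Audio: 232 kbps = 0.232 Mbps.
Sum of rendition bitrates: (33+0.232) + (22+0.232) + (13.67+0.232) + (5.7+0.232) + (5.6+0.232) + (1.9+0.232) = 83.262 Mbps.
× 13260 s = 1,104,054 Mb = 138,007 MB = 138.0 GB.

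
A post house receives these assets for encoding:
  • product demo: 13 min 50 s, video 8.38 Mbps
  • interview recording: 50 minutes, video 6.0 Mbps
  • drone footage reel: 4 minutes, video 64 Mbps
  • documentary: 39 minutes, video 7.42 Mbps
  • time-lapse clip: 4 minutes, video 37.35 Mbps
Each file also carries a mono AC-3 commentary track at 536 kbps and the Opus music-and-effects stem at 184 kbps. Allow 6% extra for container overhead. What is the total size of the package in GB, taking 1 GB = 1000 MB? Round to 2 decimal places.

Audio total: 536 + 184 = 720 kbps = 0.720 Mbps.
product demo: 9.100 Mbps × 830 s × 1.06 = 8006.2 Mb
interview recording: 6.720 Mbps × 3000 s × 1.06 = 21369.6 Mb
drone footage reel: 64.720 Mbps × 240 s × 1.06 = 16464.8 Mb
documentary: 8.140 Mbps × 2340 s × 1.06 = 20190.5 Mb
time-lapse clip: 38.070 Mbps × 240 s × 1.06 = 9685.0 Mb
Total: 75716.0 Mb = 9464.5 MB.
= 9.465 GB.

9.46 GB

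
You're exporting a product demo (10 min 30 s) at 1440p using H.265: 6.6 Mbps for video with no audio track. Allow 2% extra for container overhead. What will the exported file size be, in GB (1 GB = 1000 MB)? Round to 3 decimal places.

0.530 GB

10 min 30 s = 630 s
Total bitrate: 6.6 Mbps.
Stream data: 6.600 Mbps × 630 s = 4158.0 Mb.
With 2% container overhead: ×1.02.
4,241 Mb ÷ 8 = 530.1 MB → 0.5301 GB.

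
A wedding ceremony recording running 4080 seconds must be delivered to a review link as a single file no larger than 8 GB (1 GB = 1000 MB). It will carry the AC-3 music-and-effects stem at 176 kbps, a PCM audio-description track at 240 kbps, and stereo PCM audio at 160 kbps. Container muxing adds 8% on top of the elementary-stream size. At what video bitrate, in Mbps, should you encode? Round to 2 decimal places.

Budget: 8 GB = 64000.0 Mb.
Stream payload after overhead: 64000.0 / 1.08 = 59259.3 Mb.
Total bitrate budget: 59259.3 Mb / 4080 s = 14.524 Mbps.
Audio total: 176 + 240 + 160 = 576 kbps = 0.576 Mbps.
Video: 14.524 − 0.576 = 13.948 Mbps.

13.95 Mbps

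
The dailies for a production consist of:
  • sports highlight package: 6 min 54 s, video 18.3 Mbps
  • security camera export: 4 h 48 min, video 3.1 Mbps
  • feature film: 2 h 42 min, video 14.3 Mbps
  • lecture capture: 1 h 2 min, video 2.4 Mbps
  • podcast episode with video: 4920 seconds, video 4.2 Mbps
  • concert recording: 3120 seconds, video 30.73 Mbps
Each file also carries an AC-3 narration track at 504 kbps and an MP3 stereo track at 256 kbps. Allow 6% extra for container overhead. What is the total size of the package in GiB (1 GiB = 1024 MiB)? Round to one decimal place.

43.9 GiB

Audio total: 504 + 256 = 760 kbps = 0.760 Mbps.
sports highlight package: 19.060 Mbps × 414 s × 1.06 = 8364.3 Mb
security camera export: 3.860 Mbps × 17280 s × 1.06 = 70702.8 Mb
feature film: 15.060 Mbps × 9720 s × 1.06 = 155166.2 Mb
lecture capture: 3.160 Mbps × 3720 s × 1.06 = 12460.5 Mb
podcast episode with video: 4.960 Mbps × 4920 s × 1.06 = 25867.4 Mb
concert recording: 31.490 Mbps × 3120 s × 1.06 = 104143.7 Mb
Total: 376705.0 Mb = 47088.1 MB.
= 43.85 GiB.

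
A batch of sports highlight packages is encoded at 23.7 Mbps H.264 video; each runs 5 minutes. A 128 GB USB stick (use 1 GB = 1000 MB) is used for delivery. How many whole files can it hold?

5 min = 300 s
Per item: 23.700 Mbps × 300 s = 7,110 Mb = 888.8 MB.
Capacity: 128 GB = 1,024,000 Mb; 144.02 items → 144 complete.

144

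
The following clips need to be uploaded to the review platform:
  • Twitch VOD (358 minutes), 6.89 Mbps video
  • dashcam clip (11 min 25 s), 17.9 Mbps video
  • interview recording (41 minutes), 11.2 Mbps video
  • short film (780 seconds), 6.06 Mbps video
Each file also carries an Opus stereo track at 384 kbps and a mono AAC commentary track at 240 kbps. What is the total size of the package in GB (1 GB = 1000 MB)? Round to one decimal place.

Audio total: 384 + 240 = 624 kbps = 0.624 Mbps.
Twitch VOD: 7.514 Mbps × 21480 s = 161400.7 Mb
dashcam clip: 18.524 Mbps × 685 s = 12688.9 Mb
interview recording: 11.824 Mbps × 2460 s = 29087.0 Mb
short film: 6.684 Mbps × 780 s = 5213.5 Mb
Total: 208390.2 Mb = 26048.8 MB.
= 26.05 GB.

26.0 GB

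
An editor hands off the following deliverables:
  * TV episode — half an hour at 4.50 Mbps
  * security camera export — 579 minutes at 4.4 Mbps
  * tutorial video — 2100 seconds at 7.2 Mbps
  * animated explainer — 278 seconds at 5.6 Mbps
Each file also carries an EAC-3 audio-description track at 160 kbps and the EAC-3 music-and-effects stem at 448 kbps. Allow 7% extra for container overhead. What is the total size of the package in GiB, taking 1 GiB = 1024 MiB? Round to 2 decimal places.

25.07 GiB

Audio total: 160 + 448 = 608 kbps = 0.608 Mbps.
TV episode: 5.108 Mbps × 1800 s × 1.07 = 9838.0 Mb
security camera export: 5.008 Mbps × 34740 s × 1.07 = 186156.4 Mb
tutorial video: 7.808 Mbps × 2100 s × 1.07 = 17544.6 Mb
animated explainer: 6.208 Mbps × 278 s × 1.07 = 1846.6 Mb
Total: 215385.6 Mb = 26923.2 MB.
= 25.07 GiB.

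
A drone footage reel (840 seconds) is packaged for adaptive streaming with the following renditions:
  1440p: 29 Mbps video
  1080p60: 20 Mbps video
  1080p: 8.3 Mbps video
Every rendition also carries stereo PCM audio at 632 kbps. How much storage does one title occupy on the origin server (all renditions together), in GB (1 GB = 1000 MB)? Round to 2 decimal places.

Audio: 632 kbps = 0.632 Mbps.
Sum of rendition bitrates: (29+0.632) + (20+0.632) + (8.3+0.632) = 59.196 Mbps.
× 840 s = 49,725 Mb = 6,216 MB = 6.216 GB.

6.22 GB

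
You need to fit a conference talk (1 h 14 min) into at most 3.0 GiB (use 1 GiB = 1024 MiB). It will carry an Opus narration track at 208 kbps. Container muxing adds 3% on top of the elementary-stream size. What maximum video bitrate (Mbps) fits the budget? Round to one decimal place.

Budget: 3.0 GiB = 25769.8 Mb.
Stream payload after overhead: 25769.8 / 1.03 = 25019.2 Mb.
1 h 14 min = 74 min = 4440 s
Total bitrate budget: 25019.2 Mb / 4440 s = 5.635 Mbps.
Audio: 208 kbps = 0.208 Mbps.
Video: 5.635 − 0.208 = 5.427 Mbps.

5.4 Mbps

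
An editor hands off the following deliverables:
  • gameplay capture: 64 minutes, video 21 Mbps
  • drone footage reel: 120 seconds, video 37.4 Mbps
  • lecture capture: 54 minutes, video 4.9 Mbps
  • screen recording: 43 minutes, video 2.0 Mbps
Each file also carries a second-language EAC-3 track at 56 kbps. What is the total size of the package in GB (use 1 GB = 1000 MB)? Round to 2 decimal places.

13.34 GB

Audio: 56 kbps = 0.056 Mbps.
gameplay capture: 21.056 Mbps × 3840 s = 80855.0 Mb
drone footage reel: 37.456 Mbps × 120 s = 4494.7 Mb
lecture capture: 4.956 Mbps × 3240 s = 16057.4 Mb
screen recording: 2.056 Mbps × 2580 s = 5304.5 Mb
Total: 106711.7 Mb = 13339.0 MB.
= 13.34 GB.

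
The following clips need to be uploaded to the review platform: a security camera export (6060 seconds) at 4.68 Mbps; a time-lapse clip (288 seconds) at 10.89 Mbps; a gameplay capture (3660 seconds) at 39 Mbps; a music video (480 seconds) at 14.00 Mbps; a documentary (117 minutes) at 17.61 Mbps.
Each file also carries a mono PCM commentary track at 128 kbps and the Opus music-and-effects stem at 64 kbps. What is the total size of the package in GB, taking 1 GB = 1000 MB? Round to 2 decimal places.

Audio total: 128 + 64 = 192 kbps = 0.192 Mbps.
security camera export: 4.872 Mbps × 6060 s = 29524.3 Mb
time-lapse clip: 11.082 Mbps × 288 s = 3191.6 Mb
gameplay capture: 39.192 Mbps × 3660 s = 143442.7 Mb
music video: 14.192 Mbps × 480 s = 6812.2 Mb
documentary: 17.802 Mbps × 7020 s = 124970.0 Mb
Total: 307940.9 Mb = 38492.6 MB.
= 38.49 GB.

38.49 GB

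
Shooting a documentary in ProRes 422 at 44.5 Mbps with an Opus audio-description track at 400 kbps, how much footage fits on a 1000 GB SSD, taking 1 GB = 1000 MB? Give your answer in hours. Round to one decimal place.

Audio: 400 kbps = 0.400 Mbps.
Total bitrate: 44.5 + 0.400 = 44.900 Mbps.
Capacity: 1000 GB = 8,000,000 Mb.
Recording time: 8,000,000 / 44.900 = 178,174 s ≈ 49.5 hours.

49.5 hours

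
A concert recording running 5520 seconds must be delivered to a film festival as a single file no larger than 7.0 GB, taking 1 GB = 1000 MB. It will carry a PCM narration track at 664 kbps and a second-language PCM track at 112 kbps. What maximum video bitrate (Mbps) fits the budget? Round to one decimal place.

Budget: 7.0 GB = 56000.0 Mb.
Total bitrate budget: 56000.0 Mb / 5520 s = 10.145 Mbps.
Audio total: 664 + 112 = 776 kbps = 0.776 Mbps.
Video: 10.145 − 0.776 = 9.369 Mbps.

9.4 Mbps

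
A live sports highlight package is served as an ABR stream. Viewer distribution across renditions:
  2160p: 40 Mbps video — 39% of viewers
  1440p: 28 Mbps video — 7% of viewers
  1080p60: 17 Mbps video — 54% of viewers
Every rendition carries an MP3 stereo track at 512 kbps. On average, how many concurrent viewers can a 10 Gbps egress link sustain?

366

Audio: 512 kbps = 0.512 Mbps.
Average per-viewer bitrate: 0.39×40.512 + 0.07×28.512 + 0.54×17.512 = 27.252 Mbps.
10 Gbps = 10,000 Mbps; 10,000 / 27.252 = 366.95 → 366.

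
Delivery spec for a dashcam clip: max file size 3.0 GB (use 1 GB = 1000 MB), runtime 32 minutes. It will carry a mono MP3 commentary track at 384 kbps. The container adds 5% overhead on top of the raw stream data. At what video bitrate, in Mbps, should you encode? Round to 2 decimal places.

11.52 Mbps

Budget: 3.0 GB = 24000.0 Mb.
Stream payload after overhead: 24000.0 / 1.05 = 22857.1 Mb.
32 min = 1920 s
Total bitrate budget: 22857.1 Mb / 1920 s = 11.905 Mbps.
Audio: 384 kbps = 0.384 Mbps.
Video: 11.905 − 0.384 = 11.521 Mbps.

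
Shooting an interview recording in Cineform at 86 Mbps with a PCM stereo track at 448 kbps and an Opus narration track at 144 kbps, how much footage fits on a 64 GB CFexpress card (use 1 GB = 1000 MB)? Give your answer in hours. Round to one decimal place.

Audio total: 448 + 144 = 592 kbps = 0.592 Mbps.
Total bitrate: 86 + 0.592 = 86.592 Mbps.
Capacity: 64 GB = 512,000 Mb.
Recording time: 512,000 / 86.592 = 5,913 s ≈ 1.64 hours.

1.6 hours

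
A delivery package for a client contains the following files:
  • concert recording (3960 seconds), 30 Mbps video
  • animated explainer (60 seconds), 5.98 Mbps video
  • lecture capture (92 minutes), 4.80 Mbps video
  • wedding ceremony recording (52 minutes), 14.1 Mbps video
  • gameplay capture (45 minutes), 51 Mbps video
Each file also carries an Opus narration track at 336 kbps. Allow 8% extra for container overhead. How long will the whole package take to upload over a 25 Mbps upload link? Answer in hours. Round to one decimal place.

Audio: 336 kbps = 0.336 Mbps.
concert recording: 30.336 Mbps × 3960 s × 1.08 = 129741.0 Mb
animated explainer: 6.316 Mbps × 60 s × 1.08 = 409.3 Mb
lecture capture: 5.136 Mbps × 5520 s × 1.08 = 30618.8 Mb
wedding ceremony recording: 14.436 Mbps × 3120 s × 1.08 = 48643.5 Mb
gameplay capture: 51.336 Mbps × 2700 s × 1.08 = 149695.8 Mb
Total: 359108.4 Mb = 44888.5 MB.
At 25 Mbps: 359108.4 / 25 = 14364 s ≈ 3.99 hours.

4.0 hours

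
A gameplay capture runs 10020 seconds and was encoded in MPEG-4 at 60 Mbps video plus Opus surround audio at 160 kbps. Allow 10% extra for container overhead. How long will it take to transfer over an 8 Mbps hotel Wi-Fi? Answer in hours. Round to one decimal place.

Audio: 160 kbps = 0.160 Mbps.
Total bitrate: 60.160 Mbps.
File: 60.160 Mbps × 10020 s = 602803.2 Mb.
With 10% container overhead: ×1.10. → 663083.5 Mb.
At 8 Mbps: 663083.5 / 8 = 82885.4 s ≈ 23 hours.

23.0 hours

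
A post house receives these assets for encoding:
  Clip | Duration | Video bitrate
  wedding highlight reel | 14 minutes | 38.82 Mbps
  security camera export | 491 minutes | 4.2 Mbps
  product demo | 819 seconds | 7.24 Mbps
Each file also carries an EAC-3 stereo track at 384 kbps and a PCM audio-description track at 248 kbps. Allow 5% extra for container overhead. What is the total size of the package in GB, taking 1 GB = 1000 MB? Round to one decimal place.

Audio total: 384 + 248 = 632 kbps = 0.632 Mbps.
wedding highlight reel: 39.452 Mbps × 840 s × 1.05 = 34796.7 Mb
security camera export: 4.832 Mbps × 29460 s × 1.05 = 149468.3 Mb
product demo: 7.872 Mbps × 819 s × 1.05 = 6769.5 Mb
Total: 191034.4 Mb = 23879.3 MB.
= 23.88 GB.

23.9 GB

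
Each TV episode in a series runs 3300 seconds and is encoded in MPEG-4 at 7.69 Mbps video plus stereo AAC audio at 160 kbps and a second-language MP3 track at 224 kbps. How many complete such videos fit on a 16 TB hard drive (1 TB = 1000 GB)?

4804

Audio total: 160 + 224 = 384 kbps = 0.384 Mbps.
Total bitrate: 8.074 Mbps.
Per item: 8.074 Mbps × 3300 s = 26,644 Mb = 3,331 MB.
Capacity: 16 TB = 128,000,000 Mb; 4804.05 items → 4804 complete.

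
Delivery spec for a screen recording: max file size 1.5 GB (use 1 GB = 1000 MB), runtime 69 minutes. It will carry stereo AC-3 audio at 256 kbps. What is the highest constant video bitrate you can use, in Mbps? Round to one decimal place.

2.6 Mbps

Budget: 1.5 GB = 12000.0 Mb.
69 min = 4140 s
Total bitrate budget: 12000.0 Mb / 4140 s = 2.899 Mbps.
Audio: 256 kbps = 0.256 Mbps.
Video: 2.899 − 0.256 = 2.643 Mbps.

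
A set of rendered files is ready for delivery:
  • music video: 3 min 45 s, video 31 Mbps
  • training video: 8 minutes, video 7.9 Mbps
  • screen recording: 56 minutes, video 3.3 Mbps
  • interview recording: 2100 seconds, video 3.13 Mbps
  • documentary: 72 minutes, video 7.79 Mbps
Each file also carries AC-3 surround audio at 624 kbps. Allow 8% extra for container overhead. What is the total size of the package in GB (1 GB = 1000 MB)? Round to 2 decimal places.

9.26 GB

Audio: 624 kbps = 0.624 Mbps.
music video: 31.624 Mbps × 225 s × 1.08 = 7684.6 Mb
training video: 8.524 Mbps × 480 s × 1.08 = 4418.8 Mb
screen recording: 3.924 Mbps × 3360 s × 1.08 = 14239.4 Mb
interview recording: 3.754 Mbps × 2100 s × 1.08 = 8514.1 Mb
documentary: 8.414 Mbps × 4320 s × 1.08 = 39256.4 Mb
Total: 74113.3 Mb = 9264.2 MB.
= 9.264 GB.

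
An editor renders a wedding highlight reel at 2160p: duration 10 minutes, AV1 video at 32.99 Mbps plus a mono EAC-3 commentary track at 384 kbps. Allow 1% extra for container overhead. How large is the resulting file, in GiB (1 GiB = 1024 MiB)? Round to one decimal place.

10 min = 600 s
Audio: 384 kbps = 0.384 Mbps.
Total bitrate: 32.99 + 0.384 = 33.374 Mbps.
Stream data: 33.374 Mbps × 600 s = 20024.4 Mb.
With 1% container overhead: ×1.01.
20,225 Mb = 2,528,080,500 bytes ÷ 1,073,741,824 = 2.354 GiB.

2.4 GiB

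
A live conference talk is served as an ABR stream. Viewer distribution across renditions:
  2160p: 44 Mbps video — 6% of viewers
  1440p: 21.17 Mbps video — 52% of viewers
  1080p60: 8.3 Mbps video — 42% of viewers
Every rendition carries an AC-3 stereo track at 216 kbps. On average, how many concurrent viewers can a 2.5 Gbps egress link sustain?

Audio: 216 kbps = 0.216 Mbps.
Average per-viewer bitrate: 0.06×44.216 + 0.52×21.386 + 0.42×8.516 = 17.350 Mbps.
2.5 Gbps = 2,500 Mbps; 2,500 / 17.350 = 144.09 → 144.

144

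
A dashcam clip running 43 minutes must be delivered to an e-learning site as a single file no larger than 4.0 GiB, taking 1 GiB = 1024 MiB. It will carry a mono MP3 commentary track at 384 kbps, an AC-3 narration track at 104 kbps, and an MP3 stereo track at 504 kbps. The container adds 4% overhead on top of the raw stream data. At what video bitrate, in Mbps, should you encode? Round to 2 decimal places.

11.81 Mbps

Budget: 4.0 GiB = 34359.7 Mb.
Stream payload after overhead: 34359.7 / 1.04 = 33038.2 Mb.
43 min = 2580 s
Total bitrate budget: 33038.2 Mb / 2580 s = 12.806 Mbps.
Audio total: 384 + 104 + 504 = 992 kbps = 0.992 Mbps.
Video: 12.806 − 0.992 = 11.814 Mbps.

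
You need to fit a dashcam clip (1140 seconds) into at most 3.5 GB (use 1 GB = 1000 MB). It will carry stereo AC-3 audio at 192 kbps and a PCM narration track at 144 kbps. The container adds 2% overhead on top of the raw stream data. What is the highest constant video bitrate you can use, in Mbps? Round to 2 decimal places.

Budget: 3.5 GB = 28000.0 Mb.
Stream payload after overhead: 28000.0 / 1.02 = 27451.0 Mb.
Total bitrate budget: 27451.0 Mb / 1140 s = 24.080 Mbps.
Audio total: 192 + 144 = 336 kbps = 0.336 Mbps.
Video: 24.080 − 0.336 = 23.744 Mbps.

23.74 Mbps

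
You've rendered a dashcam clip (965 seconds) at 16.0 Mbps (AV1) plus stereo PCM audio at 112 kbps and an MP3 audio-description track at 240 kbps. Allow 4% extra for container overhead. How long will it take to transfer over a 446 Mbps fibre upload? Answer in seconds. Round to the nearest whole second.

37 seconds

Audio total: 112 + 240 = 352 kbps = 0.352 Mbps.
Total bitrate: 16.352 Mbps.
File: 16.352 Mbps × 965 s = 15779.7 Mb.
With 4% container overhead: ×1.04. → 16410.9 Mb.
At 446 Mbps: 16410.9 / 446 = 36.8 s ≈ 36.8 seconds.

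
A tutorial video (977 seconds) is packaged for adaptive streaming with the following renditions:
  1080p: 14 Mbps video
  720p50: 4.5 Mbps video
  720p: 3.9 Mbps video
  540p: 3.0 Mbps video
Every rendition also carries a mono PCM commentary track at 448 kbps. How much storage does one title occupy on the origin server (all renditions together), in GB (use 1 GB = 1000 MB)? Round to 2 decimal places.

Audio: 448 kbps = 0.448 Mbps.
Sum of rendition bitrates: (14+0.448) + (4.5+0.448) + (3.9+0.448) + (3.0+0.448) = 27.192 Mbps.
× 977 s = 26,567 Mb = 3,321 MB = 3.321 GB.

3.32 GB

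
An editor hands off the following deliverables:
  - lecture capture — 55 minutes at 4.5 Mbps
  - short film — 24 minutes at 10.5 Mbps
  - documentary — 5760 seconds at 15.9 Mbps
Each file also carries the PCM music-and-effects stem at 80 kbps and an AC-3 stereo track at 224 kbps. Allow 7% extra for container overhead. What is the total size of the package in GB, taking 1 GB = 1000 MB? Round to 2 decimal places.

16.68 GB

Audio total: 80 + 224 = 304 kbps = 0.304 Mbps.
lecture capture: 4.804 Mbps × 3300 s × 1.07 = 16962.9 Mb
short film: 10.804 Mbps × 1440 s × 1.07 = 16646.8 Mb
documentary: 16.204 Mbps × 5760 s × 1.07 = 99868.5 Mb
Total: 133478.2 Mb = 16684.8 MB.
= 16.68 GB.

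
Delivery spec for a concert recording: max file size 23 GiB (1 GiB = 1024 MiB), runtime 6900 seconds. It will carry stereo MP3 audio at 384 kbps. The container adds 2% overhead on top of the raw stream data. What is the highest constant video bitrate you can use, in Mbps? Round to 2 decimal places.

Budget: 23 GiB = 197568.5 Mb.
Stream payload after overhead: 197568.5 / 1.02 = 193694.6 Mb.
Total bitrate budget: 193694.6 Mb / 6900 s = 28.072 Mbps.
Audio: 384 kbps = 0.384 Mbps.
Video: 28.072 − 0.384 = 27.688 Mbps.

27.69 Mbps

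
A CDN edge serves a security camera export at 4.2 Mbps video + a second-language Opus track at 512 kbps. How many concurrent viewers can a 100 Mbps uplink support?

Audio: 512 kbps = 0.512 Mbps.
Per-viewer media rate: 4.712 Mbps.
100 Mbps = 100.0 Mbps; 100.0 / 4.712 = 21.22 → 21 viewers.

21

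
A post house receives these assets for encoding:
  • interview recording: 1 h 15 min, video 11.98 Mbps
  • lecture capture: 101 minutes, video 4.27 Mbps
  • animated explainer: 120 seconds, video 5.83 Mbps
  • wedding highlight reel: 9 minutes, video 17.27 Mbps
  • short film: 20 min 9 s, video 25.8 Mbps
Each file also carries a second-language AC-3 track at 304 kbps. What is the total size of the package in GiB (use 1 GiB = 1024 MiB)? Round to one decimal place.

Audio: 304 kbps = 0.304 Mbps.
interview recording: 12.284 Mbps × 4500 s = 55278.0 Mb
lecture capture: 4.574 Mbps × 6060 s = 27718.4 Mb
animated explainer: 6.134 Mbps × 120 s = 736.1 Mb
wedding highlight reel: 17.574 Mbps × 540 s = 9490.0 Mb
short film: 26.104 Mbps × 1209 s = 31559.7 Mb
Total: 124782.2 Mb = 15597.8 MB.
= 14.53 GiB.

14.5 GiB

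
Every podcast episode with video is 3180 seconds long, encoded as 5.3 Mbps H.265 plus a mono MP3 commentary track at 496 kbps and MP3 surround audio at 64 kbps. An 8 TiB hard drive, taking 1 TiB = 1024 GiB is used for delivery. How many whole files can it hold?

3776

Audio total: 496 + 64 = 560 kbps = 0.560 Mbps.
Total bitrate: 5.860 Mbps.
Per item: 5.860 Mbps × 3180 s = 18,635 Mb = 2,329 MB.
Capacity: 8 TiB = 70,368,744 Mb; 3776.20 items → 3776 complete.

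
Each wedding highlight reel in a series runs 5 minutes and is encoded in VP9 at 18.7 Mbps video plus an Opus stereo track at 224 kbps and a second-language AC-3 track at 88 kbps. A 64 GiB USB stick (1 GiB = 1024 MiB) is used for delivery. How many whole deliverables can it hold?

96

5 min = 300 s
Audio total: 224 + 88 = 312 kbps = 0.312 Mbps.
Total bitrate: 19.012 Mbps.
Per item: 19.012 Mbps × 300 s = 5,704 Mb = 713.0 MB.
Capacity: 64 GiB = 549,756 Mb; 96.39 items → 96 complete.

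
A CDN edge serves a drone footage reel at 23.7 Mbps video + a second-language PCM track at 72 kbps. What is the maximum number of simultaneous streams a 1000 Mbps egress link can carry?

Audio: 72 kbps = 0.072 Mbps.
Per-viewer media rate: 23.772 Mbps.
1000 Mbps = 1,000 Mbps; 1,000 / 23.772 = 42.07 → 42 viewers.

42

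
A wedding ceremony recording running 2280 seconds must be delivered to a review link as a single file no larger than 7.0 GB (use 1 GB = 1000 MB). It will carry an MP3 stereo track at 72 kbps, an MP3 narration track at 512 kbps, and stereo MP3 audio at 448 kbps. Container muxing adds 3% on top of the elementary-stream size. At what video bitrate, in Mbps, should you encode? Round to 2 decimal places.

22.81 Mbps

Budget: 7.0 GB = 56000.0 Mb.
Stream payload after overhead: 56000.0 / 1.03 = 54368.9 Mb.
Total bitrate budget: 54368.9 Mb / 2280 s = 23.846 Mbps.
Audio total: 72 + 512 + 448 = 1032 kbps = 1.032 Mbps.
Video: 23.846 − 1.032 = 22.814 Mbps.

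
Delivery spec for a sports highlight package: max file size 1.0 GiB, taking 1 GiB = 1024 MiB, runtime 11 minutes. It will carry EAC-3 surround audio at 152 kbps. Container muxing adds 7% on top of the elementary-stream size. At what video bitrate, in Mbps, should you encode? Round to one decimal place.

12.0 Mbps

Budget: 1.0 GiB = 8589.9 Mb.
Stream payload after overhead: 8589.9 / 1.07 = 8028.0 Mb.
11 min = 660 s
Total bitrate budget: 8028.0 Mb / 660 s = 12.164 Mbps.
Audio: 152 kbps = 0.152 Mbps.
Video: 12.164 − 0.152 = 12.012 Mbps.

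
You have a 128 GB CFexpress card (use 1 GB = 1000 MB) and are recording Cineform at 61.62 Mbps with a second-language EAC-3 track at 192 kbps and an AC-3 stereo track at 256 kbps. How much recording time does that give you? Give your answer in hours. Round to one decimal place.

4.6 hours

Audio total: 192 + 256 = 448 kbps = 0.448 Mbps.
Total bitrate: 61.62 + 0.448 = 62.068 Mbps.
Capacity: 128 GB = 1,024,000 Mb.
Recording time: 1,024,000 / 62.068 = 16,498 s ≈ 4.58 hours.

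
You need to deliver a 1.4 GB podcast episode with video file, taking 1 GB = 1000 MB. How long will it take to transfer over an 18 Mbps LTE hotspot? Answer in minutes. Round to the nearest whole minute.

10 minutes

File: 1.4 GB = 11200.0 Mb.
At 18 Mbps: 11200.0 / 18 = 622.2 s ≈ 10.4 minutes.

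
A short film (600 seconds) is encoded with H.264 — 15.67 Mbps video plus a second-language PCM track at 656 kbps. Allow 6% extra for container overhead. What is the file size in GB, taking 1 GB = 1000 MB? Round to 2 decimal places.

1.30 GB

Audio: 656 kbps = 0.656 Mbps.
Total bitrate: 15.67 + 0.656 = 16.326 Mbps.
Stream data: 16.326 Mbps × 600 s = 9795.6 Mb.
With 6% container overhead: ×1.06.
10,383 Mb ÷ 8 = 1,298 MB → 1.298 GB.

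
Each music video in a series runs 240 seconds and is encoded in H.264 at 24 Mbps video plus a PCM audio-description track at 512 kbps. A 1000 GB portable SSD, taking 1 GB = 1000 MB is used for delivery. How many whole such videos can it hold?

1359

Audio: 512 kbps = 0.512 Mbps.
Total bitrate: 24.512 Mbps.
Per item: 24.512 Mbps × 240 s = 5,883 Mb = 735.4 MB.
Capacity: 1000 GB = 8,000,000 Mb; 1359.88 items → 1359 complete.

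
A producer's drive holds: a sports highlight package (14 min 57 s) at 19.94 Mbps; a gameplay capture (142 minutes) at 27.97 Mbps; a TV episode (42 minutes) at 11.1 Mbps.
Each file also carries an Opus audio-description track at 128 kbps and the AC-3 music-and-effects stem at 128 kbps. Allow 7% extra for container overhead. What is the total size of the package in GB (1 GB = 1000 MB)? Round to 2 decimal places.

Audio total: 128 + 128 = 256 kbps = 0.256 Mbps.
sports highlight package: 20.196 Mbps × 897 s × 1.07 = 19383.9 Mb
gameplay capture: 28.226 Mbps × 8520 s × 1.07 = 257319.5 Mb
TV episode: 11.356 Mbps × 2520 s × 1.07 = 30620.3 Mb
Total: 307323.7 Mb = 38415.5 MB.
= 38.42 GB.

38.42 GB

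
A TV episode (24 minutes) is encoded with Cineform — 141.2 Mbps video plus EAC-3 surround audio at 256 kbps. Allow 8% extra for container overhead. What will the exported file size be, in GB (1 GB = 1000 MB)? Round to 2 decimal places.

24 min = 1440 s
Audio: 256 kbps = 0.256 Mbps.
Total bitrate: 141.2 + 0.256 = 141.456 Mbps.
Stream data: 141.456 Mbps × 1440 s = 203696.6 Mb.
With 8% container overhead: ×1.08.
219,992 Mb ÷ 8 = 27,499 MB → 27.50 GB.

27.50 GB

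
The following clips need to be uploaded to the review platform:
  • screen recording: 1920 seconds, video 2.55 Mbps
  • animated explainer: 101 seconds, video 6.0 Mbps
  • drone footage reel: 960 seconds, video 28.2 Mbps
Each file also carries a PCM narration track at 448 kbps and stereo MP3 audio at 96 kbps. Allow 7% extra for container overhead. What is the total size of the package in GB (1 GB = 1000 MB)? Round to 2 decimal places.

4.57 GB

Audio total: 448 + 96 = 544 kbps = 0.544 Mbps.
screen recording: 3.094 Mbps × 1920 s × 1.07 = 6356.3 Mb
animated explainer: 6.544 Mbps × 101 s × 1.07 = 707.2 Mb
drone footage reel: 28.744 Mbps × 960 s × 1.07 = 29525.8 Mb
Total: 36589.4 Mb = 4573.7 MB.
= 4.574 GB.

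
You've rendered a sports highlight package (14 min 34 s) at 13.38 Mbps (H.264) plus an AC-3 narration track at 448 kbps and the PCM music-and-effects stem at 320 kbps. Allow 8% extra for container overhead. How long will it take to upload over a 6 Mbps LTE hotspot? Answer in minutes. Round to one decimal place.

14 min 34 s = 874 s
Audio total: 448 + 320 = 768 kbps = 0.768 Mbps.
Total bitrate: 14.148 Mbps.
File: 14.148 Mbps × 874 s = 12365.4 Mb.
With 8% container overhead: ×1.08. → 13354.6 Mb.
At 6 Mbps: 13354.6 / 6 = 2225.8 s ≈ 37.1 minutes.

37.1 minutes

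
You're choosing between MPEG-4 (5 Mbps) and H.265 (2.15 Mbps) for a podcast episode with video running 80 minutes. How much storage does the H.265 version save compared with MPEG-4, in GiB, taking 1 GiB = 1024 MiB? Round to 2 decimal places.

1.59 GiB

80 min = 4800 s
MPEG-4: 5.000 Mbps × 4800 s = 24000.0 Mb = 2.794 GiB.
H.265: 2.150 Mbps × 4800 s = 10320.0 Mb = 1.201 GiB.
Saving: 2.794 − 1.201 = 1.593 GiB.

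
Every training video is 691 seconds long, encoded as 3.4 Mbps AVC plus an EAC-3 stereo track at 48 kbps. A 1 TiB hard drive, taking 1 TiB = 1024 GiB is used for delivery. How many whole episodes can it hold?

Audio: 48 kbps = 0.048 Mbps.
Total bitrate: 3.448 Mbps.
Per item: 3.448 Mbps × 691 s = 2,383 Mb = 297.8 MB.
Capacity: 1 TiB = 8,796,093 Mb; 3691.85 items → 3691 complete.

3691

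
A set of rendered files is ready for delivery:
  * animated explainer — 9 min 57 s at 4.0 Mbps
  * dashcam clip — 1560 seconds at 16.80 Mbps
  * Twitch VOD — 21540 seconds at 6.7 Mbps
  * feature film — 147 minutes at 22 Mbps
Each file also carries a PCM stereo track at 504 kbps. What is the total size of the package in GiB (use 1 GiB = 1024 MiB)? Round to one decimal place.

Audio: 504 kbps = 0.504 Mbps.
animated explainer: 4.504 Mbps × 597 s = 2688.9 Mb
dashcam clip: 17.304 Mbps × 1560 s = 26994.2 Mb
Twitch VOD: 7.204 Mbps × 21540 s = 155174.2 Mb
feature film: 22.504 Mbps × 8820 s = 198485.3 Mb
Total: 383342.6 Mb = 47917.8 MB.
= 44.63 GiB.

44.6 GiB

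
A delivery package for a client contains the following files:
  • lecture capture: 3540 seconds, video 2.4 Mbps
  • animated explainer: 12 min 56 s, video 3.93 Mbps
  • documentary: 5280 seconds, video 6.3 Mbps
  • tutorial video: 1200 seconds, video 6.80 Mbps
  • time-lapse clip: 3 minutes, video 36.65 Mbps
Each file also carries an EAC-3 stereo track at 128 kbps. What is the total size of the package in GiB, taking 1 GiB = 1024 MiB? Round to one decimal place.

Audio: 128 kbps = 0.128 Mbps.
lecture capture: 2.528 Mbps × 3540 s = 8949.1 Mb
animated explainer: 4.058 Mbps × 776 s = 3149.0 Mb
documentary: 6.428 Mbps × 5280 s = 33939.8 Mb
tutorial video: 6.928 Mbps × 1200 s = 8313.6 Mb
time-lapse clip: 36.778 Mbps × 180 s = 6620.0 Mb
Total: 60971.6 Mb = 7621.5 MB.
= 7.098 GiB.

7.1 GiB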